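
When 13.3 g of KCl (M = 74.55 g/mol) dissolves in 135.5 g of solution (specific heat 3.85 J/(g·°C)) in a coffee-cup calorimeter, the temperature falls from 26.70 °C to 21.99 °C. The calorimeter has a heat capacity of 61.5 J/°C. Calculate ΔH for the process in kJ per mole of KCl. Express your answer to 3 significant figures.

|ΔT| = |21.99 − 26.70| = 4.71 °C
|q_surr| = (135.5 × 3.85 + 61.5) × 4.71 = 583.175 × 4.71 = 2747 J
n(KCl) = 13.3 / 74.55 = 0.1784 mol
Temperature fell, so q_rxn = +|q_surr| = 2.747 kJ
ΔH = q_rxn / n = 15.40 kJ/mol

ΔH = 15.4 kJ/mol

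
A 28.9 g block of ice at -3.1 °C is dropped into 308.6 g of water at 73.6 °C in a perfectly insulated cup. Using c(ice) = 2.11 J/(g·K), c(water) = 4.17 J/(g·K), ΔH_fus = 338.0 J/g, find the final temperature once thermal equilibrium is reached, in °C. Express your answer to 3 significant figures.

Heat to bring ice to 0 °C and melt it: q₁ = 28.9×2.11×3.1 + 28.9×338.0 = 9957.2 J
Heat the water can supply cooling to 0 °C: 308.6×4.17×73.6 = 94713.0 J > q₁, so all ice melts.
Energy balance: 308.6×4.17×(73.6 − T) = 9957.2 + 28.9×4.17×(T − 0)
1286.862(73.6 − T) = 9957.2 + 120.513 T
94713.0 − 9957.2 = 1407.375 T
T = 84755.8 / 1407.375 = 60.22 °C

T_f = 60.2 °C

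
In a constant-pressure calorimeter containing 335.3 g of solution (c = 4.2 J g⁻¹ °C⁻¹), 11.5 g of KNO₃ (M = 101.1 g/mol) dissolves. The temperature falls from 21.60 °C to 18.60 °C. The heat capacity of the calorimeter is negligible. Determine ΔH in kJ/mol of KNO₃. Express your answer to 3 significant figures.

ΔH = 37.1 kJ/mol

|ΔT| = |18.60 − 21.60| = 3.00 °C
|q_surr| = (335.3 × 4.2) × 3.00 = 1408.26 × 3.00 = 4224.8 J
n(KNO₃) = 11.5 / 101.1 = 0.11375 mol
Temperature fell, so q_rxn = +|q_surr| = 4.2248 kJ
ΔH = q_rxn / n = 37.14 kJ/mol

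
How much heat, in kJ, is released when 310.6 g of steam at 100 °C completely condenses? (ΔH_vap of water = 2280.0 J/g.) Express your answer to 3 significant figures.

q = m × ΔH_vap = 310.6 × 2280.0 = 708200 J = 708 kJ

q = 708 kJ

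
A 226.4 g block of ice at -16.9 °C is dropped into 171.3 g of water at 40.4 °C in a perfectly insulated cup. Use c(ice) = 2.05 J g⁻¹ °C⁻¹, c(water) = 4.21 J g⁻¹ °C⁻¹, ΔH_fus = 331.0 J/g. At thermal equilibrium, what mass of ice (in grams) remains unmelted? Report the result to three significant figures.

m_ice remaining = 162 g

Heat to warm all ice to 0 °C: 226.4×2.05×16.9 = 7843.6 J
Heat released by water cooling to 0 °C: 171.3×4.21×40.4 = 29135 J
29135 J < 7843.6 + 226.4×331.0 = 82782.0 J, so not all ice melts; final T = 0 °C.
Heat left for melting: 29135 − 7843.6 = 21291.4 J
Mass melted = 21291.4 / 331.0 = 64.32 g
Ice remaining = 226.4 − 64.32 = 162.08 g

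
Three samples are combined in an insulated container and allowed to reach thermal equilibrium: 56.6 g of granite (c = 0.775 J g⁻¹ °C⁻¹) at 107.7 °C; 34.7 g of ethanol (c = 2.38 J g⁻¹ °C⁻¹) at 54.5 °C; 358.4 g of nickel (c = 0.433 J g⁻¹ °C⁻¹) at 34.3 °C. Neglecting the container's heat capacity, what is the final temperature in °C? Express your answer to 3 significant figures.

Σ mᵢcᵢ(T − Tᵢ) = 0  ⇒  T = Σ mᵢcᵢTᵢ / Σ mᵢcᵢ
Σ mᵢcᵢ = 56.6×0.775 + 34.7×2.38 + 358.4×0.433 = 281.6382
Σ mᵢcᵢTᵢ = 43.865×107.7 + 82.586×54.5 + 155.1872×34.3 = 14548
T = 14548 / 281.6382 = 51.65 °C

T_f = 51.7 °C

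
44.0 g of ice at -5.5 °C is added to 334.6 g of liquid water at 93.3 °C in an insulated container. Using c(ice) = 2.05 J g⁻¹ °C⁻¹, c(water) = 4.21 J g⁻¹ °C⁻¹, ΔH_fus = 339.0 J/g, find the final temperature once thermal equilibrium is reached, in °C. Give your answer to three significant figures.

T_f = 72.8 °C

Heat to bring ice to 0 °C and melt it: q₁ = 44.0×2.05×5.5 + 44.0×339.0 = 15412 J
Heat the water can supply cooling to 0 °C: 334.6×4.21×93.3 = 131429 J > q₁, so all ice melts.
Energy balance: 334.6×4.21×(93.3 − T) = 15412 + 44.0×4.21×(T − 0)
1408.666(93.3 − T) = 15412 + 185.24 T
131429 − 15412 = 1593.906 T
T = 116017 / 1593.906 = 72.79 °C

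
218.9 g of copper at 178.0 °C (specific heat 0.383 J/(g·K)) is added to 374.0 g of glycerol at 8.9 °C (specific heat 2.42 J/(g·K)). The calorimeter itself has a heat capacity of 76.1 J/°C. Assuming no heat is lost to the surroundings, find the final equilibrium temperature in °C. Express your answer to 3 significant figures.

T_f = 22.2 °C

Heat lost by copper = heat gained by glycerol + calorimeter.
(218.9)(0.383)(178.0 − T) = [(374.0)(2.42) + 76.1](T − 8.9)
83.8387 (178.0 − T) = 981.18 (T − 8.9)
14923 − 83.8387 T = 981.18 T − 8732.5
23655.5 = 1065.0187 T
T = 22.21 °C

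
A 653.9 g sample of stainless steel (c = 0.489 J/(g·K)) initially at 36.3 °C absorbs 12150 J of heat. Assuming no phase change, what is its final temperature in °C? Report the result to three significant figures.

T_f = 74.3 °C

ΔT = q / (m c) = 12150 / (653.9 × 0.489) = 38.00 °C
T_f = 36.3 + 38.00 = 74.30 °C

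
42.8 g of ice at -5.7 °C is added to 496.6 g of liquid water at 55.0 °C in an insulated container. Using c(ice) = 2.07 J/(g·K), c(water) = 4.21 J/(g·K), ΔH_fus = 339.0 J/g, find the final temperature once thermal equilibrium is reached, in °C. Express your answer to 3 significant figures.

Heat to bring ice to 0 °C and melt it: q₁ = 42.8×2.07×5.7 + 42.8×339.0 = 15014 J
Heat the water can supply cooling to 0 °C: 496.6×4.21×55.0 = 114988 J > q₁, so all ice melts.
Energy balance: 496.6×4.21×(55.0 − T) = 15014 + 42.8×4.21×(T − 0)
2090.686(55.0 − T) = 15014 + 180.188 T
114988 − 15014 = 2270.874 T
T = 99974 / 2270.874 = 44.02 °C

T_f = 44.0 °C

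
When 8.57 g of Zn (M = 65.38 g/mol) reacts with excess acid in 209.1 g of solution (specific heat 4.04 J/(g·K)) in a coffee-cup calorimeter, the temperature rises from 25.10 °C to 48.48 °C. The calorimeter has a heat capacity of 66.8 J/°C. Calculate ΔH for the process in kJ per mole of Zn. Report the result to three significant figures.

ΔH = -163 kJ/mol

|ΔT| = |48.48 − 25.10| = 23.38 °C
|q_surr| = (209.1 × 4.04 + 66.8) × 23.38 = 911.564 × 23.38 = 21310 J
n(Zn) = 8.57 / 65.38 = 0.1311 mol
Temperature rose, so q_rxn = −|q_surr| = -21.31 kJ
ΔH = q_rxn / n = -162.5 kJ/mol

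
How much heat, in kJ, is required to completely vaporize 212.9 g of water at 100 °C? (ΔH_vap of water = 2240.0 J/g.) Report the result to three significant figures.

q = m × ΔH_vap = 212.9 × 2240.0 = 476900 J = 477 kJ

q = 477 kJ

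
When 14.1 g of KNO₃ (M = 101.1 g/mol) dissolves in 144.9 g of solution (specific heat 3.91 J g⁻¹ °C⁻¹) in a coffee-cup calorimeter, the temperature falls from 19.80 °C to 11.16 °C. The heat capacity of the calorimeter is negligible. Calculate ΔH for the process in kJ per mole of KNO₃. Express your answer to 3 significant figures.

ΔH = 35.1 kJ/mol

|ΔT| = |11.16 − 19.80| = 8.64 °C
|q_surr| = (144.9 × 3.91) × 8.64 = 566.559 × 8.64 = 4895 J
n(KNO₃) = 14.1 / 101.1 = 0.1395 mol
Temperature fell, so q_rxn = +|q_surr| = 4.895 kJ
ΔH = q_rxn / n = 35.09 kJ/mol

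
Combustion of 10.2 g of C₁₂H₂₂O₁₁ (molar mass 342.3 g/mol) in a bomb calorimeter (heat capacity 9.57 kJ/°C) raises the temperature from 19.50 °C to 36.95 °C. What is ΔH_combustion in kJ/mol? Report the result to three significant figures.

ΔT = 36.95 − 19.50 = 17.45 °C
q_cal = C_cal × ΔT = 9.57 × 17.45 = 166.9965 kJ
n = 10.2 / 342.3 = 0.02980 mol
q_rxn = −q_cal = -166.9965 kJ
ΔH = -166.9965 / 0.02980 = -5604 kJ/mol

ΔH = -5600 kJ/mol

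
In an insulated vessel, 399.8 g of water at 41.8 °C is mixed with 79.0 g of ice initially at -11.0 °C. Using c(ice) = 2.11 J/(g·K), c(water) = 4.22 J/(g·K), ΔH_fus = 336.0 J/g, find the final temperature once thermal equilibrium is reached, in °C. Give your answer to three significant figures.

Heat to bring ice to 0 °C and melt it: q₁ = 79.0×2.11×11.0 + 79.0×336.0 = 28378 J
Heat the water can supply cooling to 0 °C: 399.8×4.22×41.8 = 70523.1 J > q₁, so all ice melts.
Energy balance: 399.8×4.22×(41.8 − T) = 28378 + 79.0×4.22×(T − 0)
1687.156(41.8 − T) = 28378 + 333.38 T
70523.1 − 28378 = 2020.536 T
T = 42145.1 / 2020.536 = 20.86 °C

T_f = 20.9 °C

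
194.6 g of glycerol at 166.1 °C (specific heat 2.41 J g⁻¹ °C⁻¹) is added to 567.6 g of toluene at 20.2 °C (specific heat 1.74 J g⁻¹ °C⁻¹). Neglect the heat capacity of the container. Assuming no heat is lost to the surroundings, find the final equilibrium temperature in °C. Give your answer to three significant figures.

T_f = 67.2 °C

Heat lost by glycerol = heat gained by toluene.
(194.6)(2.41)(166.1 − T) = (567.6)(1.74)(T − 20.2)
468.986 (166.1 − T) = 987.624 (T − 20.2)
77899 − 468.986 T = 987.624 T − 19950
97849 = 1456.610 T
T = 67.18 °C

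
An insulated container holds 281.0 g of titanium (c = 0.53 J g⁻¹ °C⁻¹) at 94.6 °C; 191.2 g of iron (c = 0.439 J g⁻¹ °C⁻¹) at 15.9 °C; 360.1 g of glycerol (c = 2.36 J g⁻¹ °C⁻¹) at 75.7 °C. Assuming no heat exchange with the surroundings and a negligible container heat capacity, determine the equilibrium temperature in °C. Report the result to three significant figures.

T_f = 73.7 °C

Σ mᵢcᵢ(T − Tᵢ) = 0  ⇒  T = Σ mᵢcᵢTᵢ / Σ mᵢcᵢ
Σ mᵢcᵢ = 281.0×0.53 + 191.2×0.439 + 360.1×2.36 = 1082.7028
Σ mᵢcᵢTᵢ = 148.93×94.6 + 83.9368×15.9 + 849.836×75.7 = 79756
T = 79756 / 1082.7028 = 73.66 °C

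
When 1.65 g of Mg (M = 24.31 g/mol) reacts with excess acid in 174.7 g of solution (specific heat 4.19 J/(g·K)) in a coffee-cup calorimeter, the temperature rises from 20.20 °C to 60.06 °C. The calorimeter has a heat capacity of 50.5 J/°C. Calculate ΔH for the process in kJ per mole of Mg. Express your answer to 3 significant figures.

|ΔT| = |60.06 − 20.20| = 39.86 °C
|q_surr| = (174.7 × 4.19 + 50.5) × 39.86 = 782.493 × 39.86 = 31190 J
n(Mg) = 1.65 / 24.31 = 0.06787 mol
Temperature rose, so q_rxn = −|q_surr| = -31.19 kJ
ΔH = q_rxn / n = -459.6 kJ/mol

ΔH = -460 kJ/mol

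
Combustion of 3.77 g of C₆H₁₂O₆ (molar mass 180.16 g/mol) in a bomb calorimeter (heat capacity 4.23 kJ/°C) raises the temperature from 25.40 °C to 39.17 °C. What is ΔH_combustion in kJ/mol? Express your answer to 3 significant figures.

ΔT = 39.17 − 25.40 = 13.77 °C
q_cal = C_cal × ΔT = 4.23 × 13.77 = 58.2471 kJ
n = 3.77 / 180.16 = 0.02093 mol
q_rxn = −q_cal = -58.2471 kJ
ΔH = -58.2471 / 0.02093 = -2783 kJ/mol

ΔH = -2780 kJ/mol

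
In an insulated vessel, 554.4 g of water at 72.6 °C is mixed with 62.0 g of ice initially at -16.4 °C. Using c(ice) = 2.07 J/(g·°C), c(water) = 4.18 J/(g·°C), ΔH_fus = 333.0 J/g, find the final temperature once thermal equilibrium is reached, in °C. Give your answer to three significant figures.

Heat to bring ice to 0 °C and melt it: q₁ = 62.0×2.07×16.4 + 62.0×333.0 = 22751 J
Heat the water can supply cooling to 0 °C: 554.4×4.18×72.6 = 168243 J > q₁, so all ice melts.
Energy balance: 554.4×4.18×(72.6 − T) = 22751 + 62.0×4.18×(T − 0)
2317.392(72.6 − T) = 22751 + 259.16 T
168243 − 22751 = 2576.552 T
T = 145492 / 2576.552 = 56.47 °C

T_f = 56.5 °C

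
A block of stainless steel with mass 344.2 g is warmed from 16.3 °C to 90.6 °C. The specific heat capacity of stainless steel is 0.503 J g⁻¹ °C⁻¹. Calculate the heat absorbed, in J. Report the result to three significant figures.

q = 12900 J

q = m c ΔT = 344.2 × 0.503 × (90.6 − 16.3)
q = 344.2 × 0.503 × 74.3 = 12860 J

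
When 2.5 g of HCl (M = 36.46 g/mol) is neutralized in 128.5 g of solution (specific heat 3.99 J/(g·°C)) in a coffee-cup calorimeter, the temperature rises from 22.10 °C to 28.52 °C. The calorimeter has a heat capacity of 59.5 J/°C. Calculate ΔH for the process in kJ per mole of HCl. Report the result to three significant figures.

ΔH = -53.6 kJ/mol

|ΔT| = |28.52 − 22.10| = 6.42 °C
|q_surr| = (128.5 × 3.99 + 59.5) × 6.42 = 572.215 × 6.42 = 3674 J
n(HCl) = 2.5 / 36.46 = 0.06857 mol
Temperature rose, so q_rxn = −|q_surr| = -3.674 kJ
ΔH = q_rxn / n = -53.58 kJ/mol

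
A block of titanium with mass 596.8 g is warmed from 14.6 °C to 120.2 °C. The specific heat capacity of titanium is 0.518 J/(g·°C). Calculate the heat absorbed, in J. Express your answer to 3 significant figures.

q = m c ΔT = 596.8 × 0.518 × (120.2 − 14.6)
q = 596.8 × 0.518 × 105.6 = 32645 J

q = 32600 J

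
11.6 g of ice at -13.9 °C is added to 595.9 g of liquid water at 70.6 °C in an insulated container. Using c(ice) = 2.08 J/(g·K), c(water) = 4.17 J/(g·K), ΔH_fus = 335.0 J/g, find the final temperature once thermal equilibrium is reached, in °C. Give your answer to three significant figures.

T_f = 67.6 °C

Heat to bring ice to 0 °C and melt it: q₁ = 11.6×2.08×13.9 + 11.6×335.0 = 4221.4 J
Heat the water can supply cooling to 0 °C: 595.9×4.17×70.6 = 175434 J > q₁, so all ice melts.
Energy balance: 595.9×4.17×(70.6 − T) = 4221.4 + 11.6×4.17×(T − 0)
2484.903(70.6 − T) = 4221.4 + 48.372 T
175434 − 4221.4 = 2533.275 T
T = 171212.6 / 2533.275 = 67.59 °C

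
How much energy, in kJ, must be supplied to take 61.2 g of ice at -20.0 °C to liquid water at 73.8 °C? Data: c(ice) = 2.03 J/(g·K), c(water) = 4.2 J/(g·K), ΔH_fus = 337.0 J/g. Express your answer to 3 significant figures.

q1 (heat ice -20.0→0.0 °C): 61.2 × 2.03 × 20.0 = 2485 J
q2 (melt at 0 °C): 61.2 × 337.0 = 20624 J
q3 (heat water 0.0→73.8 °C): 61.2 × 4.2 × 73.8 = 18970 J
Total: 2485 + 20624 + 18970 = 42079 J = 42.1 kJ

q = 42.1 kJ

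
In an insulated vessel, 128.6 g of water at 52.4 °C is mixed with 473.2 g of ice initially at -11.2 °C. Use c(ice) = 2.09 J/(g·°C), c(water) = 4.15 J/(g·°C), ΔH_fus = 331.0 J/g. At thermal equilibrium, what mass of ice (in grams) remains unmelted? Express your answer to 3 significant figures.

Heat to warm all ice to 0 °C: 473.2×2.09×11.2 = 11077 J
Heat released by water cooling to 0 °C: 128.6×4.15×52.4 = 27965 J
27965 J < 11077 + 473.2×331.0 = 167706.2 J, so not all ice melts; final T = 0 °C.
Heat left for melting: 27965 − 11077 = 16888 J
Mass melted = 16888 / 331.0 = 51.02 g
Ice remaining = 473.2 − 51.02 = 422.18 g

m_ice remaining = 422 g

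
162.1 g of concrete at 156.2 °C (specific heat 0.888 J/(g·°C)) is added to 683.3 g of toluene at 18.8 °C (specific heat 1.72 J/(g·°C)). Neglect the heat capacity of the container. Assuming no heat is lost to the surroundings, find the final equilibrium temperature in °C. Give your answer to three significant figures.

T_f = 33.8 °C

Heat lost by concrete = heat gained by toluene.
(162.1)(0.888)(156.2 − T) = (683.3)(1.72)(T − 18.8)
143.9448 (156.2 − T) = 1175.276 (T − 18.8)
22484 − 143.9448 T = 1175.276 T − 22095
44579 = 1319.2208 T
T = 33.79 °C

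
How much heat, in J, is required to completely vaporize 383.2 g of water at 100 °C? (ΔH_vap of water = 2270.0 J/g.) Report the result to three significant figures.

q = 870000 J

q = m × ΔH_vap = 383.2 × 2270.0 = 869900 J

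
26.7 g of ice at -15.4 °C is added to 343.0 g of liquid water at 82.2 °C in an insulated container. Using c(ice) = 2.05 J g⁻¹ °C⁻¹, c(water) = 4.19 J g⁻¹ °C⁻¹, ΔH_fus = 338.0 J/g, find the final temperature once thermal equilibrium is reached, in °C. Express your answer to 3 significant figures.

T_f = 69.9 °C

Heat to bring ice to 0 °C and melt it: q₁ = 26.7×2.05×15.4 + 26.7×338.0 = 9867.5 J
Heat the water can supply cooling to 0 °C: 343.0×4.19×82.2 = 118135 J > q₁, so all ice melts.
Energy balance: 343.0×4.19×(82.2 − T) = 9867.5 + 26.7×4.19×(T − 0)
1437.17(82.2 − T) = 9867.5 + 111.873 T
118135 − 9867.5 = 1549.043 T
T = 108267.5 / 1549.043 = 69.89 °C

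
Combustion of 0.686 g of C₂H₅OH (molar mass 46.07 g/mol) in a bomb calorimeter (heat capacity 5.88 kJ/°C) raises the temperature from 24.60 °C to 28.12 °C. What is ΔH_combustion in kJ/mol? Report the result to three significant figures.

ΔH = -1390 kJ/mol

ΔT = 28.12 − 24.60 = 3.52 °C
q_cal = C_cal × ΔT = 5.88 × 3.52 = 20.6976 kJ
n = 0.686 / 46.07 = 0.01489 mol
q_rxn = −q_cal = -20.6976 kJ
ΔH = -20.6976 / 0.01489 = -1390 kJ/mol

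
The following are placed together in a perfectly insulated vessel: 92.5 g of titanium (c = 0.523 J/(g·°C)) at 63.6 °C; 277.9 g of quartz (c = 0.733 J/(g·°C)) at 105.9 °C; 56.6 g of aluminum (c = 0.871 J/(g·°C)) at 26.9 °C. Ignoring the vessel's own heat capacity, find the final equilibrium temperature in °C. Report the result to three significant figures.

Σ mᵢcᵢ(T − Tᵢ) = 0  ⇒  T = Σ mᵢcᵢTᵢ / Σ mᵢcᵢ
Σ mᵢcᵢ = 92.5×0.523 + 277.9×0.733 + 56.6×0.871 = 301.3768
Σ mᵢcᵢTᵢ = 48.3775×63.6 + 203.7007×105.9 + 49.2986×26.9 = 25975
T = 25975 / 301.3768 = 86.19 °C

T_f = 86.2 °C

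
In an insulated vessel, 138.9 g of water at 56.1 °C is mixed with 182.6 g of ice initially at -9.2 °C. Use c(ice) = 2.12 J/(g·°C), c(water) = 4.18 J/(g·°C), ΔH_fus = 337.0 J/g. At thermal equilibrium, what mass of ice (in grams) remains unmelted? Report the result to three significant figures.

Heat to warm all ice to 0 °C: 182.6×2.12×9.2 = 3561.4 J
Heat released by water cooling to 0 °C: 138.9×4.18×56.1 = 32572 J
32572 J < 3561.4 + 182.6×337.0 = 65097.6 J, so not all ice melts; final T = 0 °C.
Heat left for melting: 32572 − 3561.4 = 29010.6 J
Mass melted = 29010.6 / 337.0 = 86.08 g
Ice remaining = 182.6 − 86.08 = 96.52 g

m_ice remaining = 96.5 g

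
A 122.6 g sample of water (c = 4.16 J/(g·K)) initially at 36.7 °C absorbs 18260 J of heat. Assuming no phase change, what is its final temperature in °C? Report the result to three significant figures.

ΔT = q / (m c) = 18260 / (122.6 × 4.16) = 35.80 °C
T_f = 36.7 + 35.80 = 72.50 °C

T_f = 72.5 °C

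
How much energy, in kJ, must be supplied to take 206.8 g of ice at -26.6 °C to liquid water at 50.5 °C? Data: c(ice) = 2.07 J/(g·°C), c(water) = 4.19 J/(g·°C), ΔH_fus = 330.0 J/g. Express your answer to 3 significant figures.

q1 (heat ice -26.6→0.0 °C): 206.8 × 2.07 × 26.6 = 11387 J
q2 (melt at 0 °C): 206.8 × 330.0 = 68244 J
q3 (heat water 0.0→50.5 °C): 206.8 × 4.19 × 50.5 = 43758 J
Total: 11387 + 68244 + 43758 = 123389 J = 123 kJ

q = 123 kJ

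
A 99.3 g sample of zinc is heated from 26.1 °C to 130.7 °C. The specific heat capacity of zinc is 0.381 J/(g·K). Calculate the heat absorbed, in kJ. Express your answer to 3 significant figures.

q = 3.96 kJ

q = m c ΔT = 99.3 × 0.381 × (130.7 − 26.1)
q = 99.3 × 0.381 × 104.6 = 3957 J = 3.96 kJ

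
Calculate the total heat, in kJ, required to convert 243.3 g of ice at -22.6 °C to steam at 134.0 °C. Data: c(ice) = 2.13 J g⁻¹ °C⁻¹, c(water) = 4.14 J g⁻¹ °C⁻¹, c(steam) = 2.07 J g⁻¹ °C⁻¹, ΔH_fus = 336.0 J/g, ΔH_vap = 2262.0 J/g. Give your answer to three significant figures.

q1 (heat ice -22.6→0.0 °C): 243.3 × 2.13 × 22.6 = 11712 J
q2 (melt at 0 °C): 243.3 × 336.0 = 81749 J
q3 (heat water 0.0→100.0 °C): 243.3 × 4.14 × 100.0 = 100726 J
q4 (vaporize at 100 °C): 243.3 × 2262.0 = 550345 J
q5 (heat steam 100.0→134.0 °C): 243.3 × 2.07 × 34.0 = 17123 J
Total: 11712 + 81749 + 100726 + 550345 + 17123 = 761655 J = 762 kJ

q = 762 kJ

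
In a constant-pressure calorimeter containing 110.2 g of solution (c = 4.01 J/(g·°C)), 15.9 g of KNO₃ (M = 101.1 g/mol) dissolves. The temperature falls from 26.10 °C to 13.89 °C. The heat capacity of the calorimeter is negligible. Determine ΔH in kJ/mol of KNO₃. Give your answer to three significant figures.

ΔH = 34.3 kJ/mol

|ΔT| = |13.89 − 26.10| = 12.21 °C
|q_surr| = (110.2 × 4.01) × 12.21 = 441.902 × 12.21 = 5396 J
n(KNO₃) = 15.9 / 101.1 = 0.1573 mol
Temperature fell, so q_rxn = +|q_surr| = 5.396 kJ
ΔH = q_rxn / n = 34.30 kJ/mol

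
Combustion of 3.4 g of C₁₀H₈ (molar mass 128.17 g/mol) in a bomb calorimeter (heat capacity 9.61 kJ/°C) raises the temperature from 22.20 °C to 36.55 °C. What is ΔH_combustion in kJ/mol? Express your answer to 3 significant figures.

ΔH = -5200 kJ/mol

ΔT = 36.55 − 22.20 = 14.35 °C
q_cal = C_cal × ΔT = 9.61 × 14.35 = 137.9035 kJ
n = 3.4 / 128.17 = 0.02653 mol
q_rxn = −q_cal = -137.9035 kJ
ΔH = -137.9035 / 0.02653 = -5198 kJ/mol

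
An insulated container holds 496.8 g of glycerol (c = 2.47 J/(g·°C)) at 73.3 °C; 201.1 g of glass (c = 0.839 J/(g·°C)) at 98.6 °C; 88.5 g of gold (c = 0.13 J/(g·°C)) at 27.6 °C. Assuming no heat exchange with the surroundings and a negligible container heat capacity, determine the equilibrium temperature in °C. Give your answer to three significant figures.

T_f = 76.0 °C

Σ mᵢcᵢ(T − Tᵢ) = 0  ⇒  T = Σ mᵢcᵢTᵢ / Σ mᵢcᵢ
Σ mᵢcᵢ = 496.8×2.47 + 201.1×0.839 + 88.5×0.13 = 1407.3239
Σ mᵢcᵢTᵢ = 1227.096×73.3 + 168.7229×98.6 + 11.505×27.6 = 106900
T = 106900 / 1407.3239 = 75.96 °C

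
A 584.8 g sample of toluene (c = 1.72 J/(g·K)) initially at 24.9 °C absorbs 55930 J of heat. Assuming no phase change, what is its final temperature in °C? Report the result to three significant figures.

T_f = 80.5 °C

ΔT = q / (m c) = 55930 / (584.8 × 1.72) = 55.60 °C
T_f = 24.9 + 55.60 = 80.50 °C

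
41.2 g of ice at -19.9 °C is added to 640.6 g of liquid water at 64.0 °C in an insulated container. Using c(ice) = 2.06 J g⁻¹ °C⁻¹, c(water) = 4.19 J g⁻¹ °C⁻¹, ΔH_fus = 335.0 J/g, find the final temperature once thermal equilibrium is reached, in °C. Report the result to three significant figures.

Heat to bring ice to 0 °C and melt it: q₁ = 41.2×2.06×19.9 + 41.2×335.0 = 15491 J
Heat the water can supply cooling to 0 °C: 640.6×4.19×64.0 = 171783 J > q₁, so all ice melts.
Energy balance: 640.6×4.19×(64.0 − T) = 15491 + 41.2×4.19×(T − 0)
2684.114(64.0 − T) = 15491 + 172.628 T
171783 − 15491 = 2856.742 T
T = 156292 / 2856.742 = 54.71 °C

T_f = 54.7 °C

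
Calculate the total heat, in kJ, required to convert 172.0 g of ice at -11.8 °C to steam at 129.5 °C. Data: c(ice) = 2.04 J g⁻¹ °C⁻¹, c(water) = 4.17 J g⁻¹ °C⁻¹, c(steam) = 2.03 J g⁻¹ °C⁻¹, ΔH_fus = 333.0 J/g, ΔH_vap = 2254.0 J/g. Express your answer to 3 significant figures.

q = 531 kJ

q1 (heat ice -11.8→0.0 °C): 172.0 × 2.04 × 11.8 = 4140 J
q2 (melt at 0 °C): 172.0 × 333.0 = 57276 J
q3 (heat water 0.0→100.0 °C): 172.0 × 4.17 × 100.0 = 71724 J
q4 (vaporize at 100 °C): 172.0 × 2254.0 = 387688 J
q5 (heat steam 100.0→129.5 °C): 172.0 × 2.03 × 29.5 = 10300 J
Total: 4140 + 57276 + 71724 + 387688 + 10300 = 531128 J = 531 kJ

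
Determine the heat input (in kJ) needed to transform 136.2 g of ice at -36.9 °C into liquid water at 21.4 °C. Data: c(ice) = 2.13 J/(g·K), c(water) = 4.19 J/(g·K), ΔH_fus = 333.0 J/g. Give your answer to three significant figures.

q1 (heat ice -36.9→0.0 °C): 136.2 × 2.13 × 36.9 = 10705 J
q2 (melt at 0 °C): 136.2 × 333.0 = 45355 J
q3 (heat water 0.0→21.4 °C): 136.2 × 4.19 × 21.4 = 12213 J
Total: 10705 + 45355 + 12213 = 68273 J = 68.3 kJ

q = 68.3 kJ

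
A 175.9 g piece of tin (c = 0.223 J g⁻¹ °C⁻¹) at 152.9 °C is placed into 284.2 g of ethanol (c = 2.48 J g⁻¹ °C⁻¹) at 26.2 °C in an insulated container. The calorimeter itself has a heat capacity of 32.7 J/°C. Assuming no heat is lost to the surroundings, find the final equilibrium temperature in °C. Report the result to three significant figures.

T_f = 32.6 °C

Heat lost by tin = heat gained by ethanol + calorimeter.
(175.9)(0.223)(152.9 − T) = [(284.2)(2.48) + 32.7](T − 26.2)
39.2257 (152.9 − T) = 737.516 (T − 26.2)
5997.6 − 39.2257 T = 737.516 T − 19323
25320.6 = 776.7417 T
T = 32.60 °C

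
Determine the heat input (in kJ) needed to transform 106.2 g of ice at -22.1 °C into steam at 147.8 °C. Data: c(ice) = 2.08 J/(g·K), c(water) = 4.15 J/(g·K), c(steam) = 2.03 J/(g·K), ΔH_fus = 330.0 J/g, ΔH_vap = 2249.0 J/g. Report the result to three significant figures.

q1 (heat ice -22.1→0.0 °C): 106.2 × 2.08 × 22.1 = 4882 J
q2 (melt at 0 °C): 106.2 × 330.0 = 35046 J
q3 (heat water 0.0→100.0 °C): 106.2 × 4.15 × 100.0 = 44073 J
q4 (vaporize at 100 °C): 106.2 × 2249.0 = 238844 J
q5 (heat steam 100.0→147.8 °C): 106.2 × 2.03 × 47.8 = 10305 J
Total: 4882 + 35046 + 44073 + 238844 + 10305 = 333150 J = 333 kJ

q = 333 kJ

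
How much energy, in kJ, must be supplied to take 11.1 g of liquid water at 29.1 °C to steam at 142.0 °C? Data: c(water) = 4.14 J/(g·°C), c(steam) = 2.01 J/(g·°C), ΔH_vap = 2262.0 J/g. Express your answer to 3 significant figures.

q1 (heat water 29.1→100.0 °C): 11.1 × 4.14 × 70.9 = 3258 J
q2 (vaporize at 100 °C): 11.1 × 2262.0 = 25108 J
q3 (heat steam 100.0→142.0 °C): 11.1 × 2.01 × 42.0 = 937 J
Total: 3258 + 25108 + 937 = 29303 J = 29.3 kJ

q = 29.3 kJ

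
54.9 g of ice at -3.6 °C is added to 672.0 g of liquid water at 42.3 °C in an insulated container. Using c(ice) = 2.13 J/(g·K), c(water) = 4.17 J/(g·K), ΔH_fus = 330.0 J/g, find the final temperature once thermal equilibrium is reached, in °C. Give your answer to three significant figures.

Heat to bring ice to 0 °C and melt it: q₁ = 54.9×2.13×3.6 + 54.9×330.0 = 18538 J
Heat the water can supply cooling to 0 °C: 672.0×4.17×42.3 = 118535 J > q₁, so all ice melts.
Energy balance: 672.0×4.17×(42.3 − T) = 18538 + 54.9×4.17×(T − 0)
2802.24(42.3 − T) = 18538 + 228.933 T
118535 − 18538 = 3031.173 T
T = 99997 / 3031.173 = 32.99 °C

T_f = 33.0 °C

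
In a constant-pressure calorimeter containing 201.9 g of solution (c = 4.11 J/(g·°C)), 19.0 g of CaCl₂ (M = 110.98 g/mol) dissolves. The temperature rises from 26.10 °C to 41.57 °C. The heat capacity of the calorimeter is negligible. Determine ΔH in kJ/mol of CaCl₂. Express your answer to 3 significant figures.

|ΔT| = |41.57 − 26.10| = 15.47 °C
|q_surr| = (201.9 × 4.11) × 15.47 = 829.809 × 15.47 = 12840 J
n(CaCl₂) = 19.0 / 110.98 = 0.1712 mol
Temperature rose, so q_rxn = −|q_surr| = -12.84 kJ
ΔH = q_rxn / n = -75.00 kJ/mol

ΔH = -75.0 kJ/mol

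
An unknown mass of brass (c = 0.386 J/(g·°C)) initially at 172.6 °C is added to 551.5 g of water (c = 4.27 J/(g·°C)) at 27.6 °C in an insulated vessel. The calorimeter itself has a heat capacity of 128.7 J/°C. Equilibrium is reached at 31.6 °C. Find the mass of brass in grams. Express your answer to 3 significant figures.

m = 183 g

q_gained = (551.5 × 4.27 + 128.7) × (31.6 − 27.6) = 9934 J
q_lost = m × 0.386 × (172.6 − 31.6) = 54.426 m
m = 9934 / 54.426 = 183 g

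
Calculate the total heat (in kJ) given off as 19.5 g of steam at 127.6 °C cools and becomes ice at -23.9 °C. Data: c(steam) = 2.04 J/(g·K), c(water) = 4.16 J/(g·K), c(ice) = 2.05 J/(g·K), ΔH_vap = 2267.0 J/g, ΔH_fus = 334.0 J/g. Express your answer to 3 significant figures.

q = 60.9 kJ

q1 (cool steam 127.6→100 °C): 19.5 × 2.04 × 27.6 = 1098 J
q2 (condense at 100 °C): 19.5 × 2267.0 = 44207 J
q3 (cool water 100→0 °C): 19.5 × 4.16 × 100.0 = 8112 J
q4 (freeze at 0 °C): 19.5 × 334.0 = 6513 J
q5 (cool ice 0→-23.9 °C): 19.5 × 2.05 × 23.9 = 955 J
Total: 1098 + 44207 + 8112 + 6513 + 955 = 60885 J = 60.9 kJ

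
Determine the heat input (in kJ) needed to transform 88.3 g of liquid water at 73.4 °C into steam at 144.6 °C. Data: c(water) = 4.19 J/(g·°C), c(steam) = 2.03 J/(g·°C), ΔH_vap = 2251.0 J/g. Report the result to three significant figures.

q = 217 kJ

q1 (heat water 73.4→100.0 °C): 88.3 × 4.19 × 26.6 = 9841 J
q2 (vaporize at 100 °C): 88.3 × 2251.0 = 198763 J
q3 (heat steam 100.0→144.6 °C): 88.3 × 2.03 × 44.6 = 7995 J
Total: 9841 + 198763 + 7995 = 216599 J = 217 kJ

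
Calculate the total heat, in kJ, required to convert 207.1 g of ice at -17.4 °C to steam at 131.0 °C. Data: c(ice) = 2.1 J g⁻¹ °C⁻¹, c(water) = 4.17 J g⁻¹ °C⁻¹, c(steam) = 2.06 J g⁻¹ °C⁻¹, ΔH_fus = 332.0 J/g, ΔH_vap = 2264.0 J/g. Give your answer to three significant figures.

q1 (heat ice -17.4→0.0 °C): 207.1 × 2.1 × 17.4 = 7567 J
q2 (melt at 0 °C): 207.1 × 332.0 = 68757 J
q3 (heat water 0.0→100.0 °C): 207.1 × 4.17 × 100.0 = 86361 J
q4 (vaporize at 100 °C): 207.1 × 2264.0 = 468874 J
q5 (heat steam 100.0→131.0 °C): 207.1 × 2.06 × 31.0 = 13225 J
Total: 7567 + 68757 + 86361 + 468874 + 13225 = 644784 J = 645 kJ

q = 645 kJ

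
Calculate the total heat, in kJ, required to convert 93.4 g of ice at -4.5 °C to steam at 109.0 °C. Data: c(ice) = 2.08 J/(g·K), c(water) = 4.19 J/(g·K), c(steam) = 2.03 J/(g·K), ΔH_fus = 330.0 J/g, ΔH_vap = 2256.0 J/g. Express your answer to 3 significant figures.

q = 283 kJ

q1 (heat ice -4.5→0.0 °C): 93.4 × 2.08 × 4.5 = 874 J
q2 (melt at 0 °C): 93.4 × 330.0 = 30822 J
q3 (heat water 0.0→100.0 °C): 93.4 × 4.19 × 100.0 = 39135 J
q4 (vaporize at 100 °C): 93.4 × 2256.0 = 210710 J
q5 (heat steam 100.0→109.0 °C): 93.4 × 2.03 × 9.0 = 1706 J
Total: 874 + 30822 + 39135 + 210710 + 1706 = 283247 J = 283 kJ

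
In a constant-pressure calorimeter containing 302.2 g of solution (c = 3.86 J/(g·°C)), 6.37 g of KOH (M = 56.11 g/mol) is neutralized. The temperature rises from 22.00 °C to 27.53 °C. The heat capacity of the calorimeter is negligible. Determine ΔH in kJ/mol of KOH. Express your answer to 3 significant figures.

|ΔT| = |27.53 − 22.00| = 5.53 °C
|q_surr| = (302.2 × 3.86) × 5.53 = 1166.492 × 5.53 = 6451 J
n(KOH) = 6.37 / 56.11 = 0.1135 mol
Temperature rose, so q_rxn = −|q_surr| = -6.451 kJ
ΔH = q_rxn / n = -56.84 kJ/mol

ΔH = -56.8 kJ/mol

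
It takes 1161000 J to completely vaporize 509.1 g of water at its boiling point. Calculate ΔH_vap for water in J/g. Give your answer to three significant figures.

ΔH_vap = 2280 J/g

ΔH_vap = q / m = 1161000 / 509.1 = 2280 J/g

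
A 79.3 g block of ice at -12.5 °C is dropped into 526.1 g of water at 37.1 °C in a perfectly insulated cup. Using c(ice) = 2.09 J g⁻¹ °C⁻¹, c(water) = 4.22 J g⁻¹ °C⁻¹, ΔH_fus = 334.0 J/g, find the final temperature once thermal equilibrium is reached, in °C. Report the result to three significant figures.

Heat to bring ice to 0 °C and melt it: q₁ = 79.3×2.09×12.5 + 79.3×334.0 = 28558 J
Heat the water can supply cooling to 0 °C: 526.1×4.22×37.1 = 82367.3 J > q₁, so all ice melts.
Energy balance: 526.1×4.22×(37.1 − T) = 28558 + 79.3×4.22×(T − 0)
2220.142(37.1 − T) = 28558 + 334.646 T
82367.3 − 28558 = 2554.788 T
T = 53809.3 / 2554.788 = 21.06 °C

T_f = 21.1 °C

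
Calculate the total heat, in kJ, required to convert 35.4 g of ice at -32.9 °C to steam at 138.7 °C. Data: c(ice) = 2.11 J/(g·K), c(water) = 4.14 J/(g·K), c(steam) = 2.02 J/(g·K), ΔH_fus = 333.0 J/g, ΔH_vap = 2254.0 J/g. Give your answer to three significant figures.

q = 111 kJ

q1 (heat ice -32.9→0.0 °C): 35.4 × 2.11 × 32.9 = 2457 J
q2 (melt at 0 °C): 35.4 × 333.0 = 11788 J
q3 (heat water 0.0→100.0 °C): 35.4 × 4.14 × 100.0 = 14656 J
q4 (vaporize at 100 °C): 35.4 × 2254.0 = 79792 J
q5 (heat steam 100.0→138.7 °C): 35.4 × 2.02 × 38.7 = 2767 J
Total: 2457 + 11788 + 14656 + 79792 + 2767 = 111460 J = 111 kJ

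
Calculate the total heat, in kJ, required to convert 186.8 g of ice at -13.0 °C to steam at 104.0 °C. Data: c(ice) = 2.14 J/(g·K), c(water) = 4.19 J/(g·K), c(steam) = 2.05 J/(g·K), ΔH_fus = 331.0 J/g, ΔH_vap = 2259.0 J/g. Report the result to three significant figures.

q = 569 kJ

q1 (heat ice -13.0→0.0 °C): 186.8 × 2.14 × 13.0 = 5197 J
q2 (melt at 0 °C): 186.8 × 331.0 = 61831 J
q3 (heat water 0.0→100.0 °C): 186.8 × 4.19 × 100.0 = 78269 J
q4 (vaporize at 100 °C): 186.8 × 2259.0 = 421981 J
q5 (heat steam 100.0→104.0 °C): 186.8 × 2.05 × 4.0 = 1532 J
Total: 5197 + 61831 + 78269 + 421981 + 1532 = 568810 J = 569 kJ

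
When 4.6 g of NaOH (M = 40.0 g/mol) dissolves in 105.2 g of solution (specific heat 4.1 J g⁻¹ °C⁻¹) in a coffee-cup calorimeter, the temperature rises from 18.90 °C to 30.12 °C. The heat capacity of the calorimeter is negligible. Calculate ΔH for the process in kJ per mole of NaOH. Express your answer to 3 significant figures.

|ΔT| = |30.12 − 18.90| = 11.22 °C
|q_surr| = (105.2 × 4.1) × 11.22 = 431.32 × 11.22 = 4839 J
n(NaOH) = 4.6 / 40.0 = 0.1150 mol
Temperature rose, so q_rxn = −|q_surr| = -4.839 kJ
ΔH = q_rxn / n = -42.08 kJ/mol

ΔH = -42.1 kJ/mol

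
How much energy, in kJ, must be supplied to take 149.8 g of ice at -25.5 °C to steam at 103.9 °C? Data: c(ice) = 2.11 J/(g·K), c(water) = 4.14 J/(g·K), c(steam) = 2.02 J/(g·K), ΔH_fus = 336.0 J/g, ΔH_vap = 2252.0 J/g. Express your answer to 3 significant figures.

q1 (heat ice -25.5→0.0 °C): 149.8 × 2.11 × 25.5 = 8060 J
q2 (melt at 0 °C): 149.8 × 336.0 = 50333 J
q3 (heat water 0.0→100.0 °C): 149.8 × 4.14 × 100.0 = 62017 J
q4 (vaporize at 100 °C): 149.8 × 2252.0 = 337350 J
q5 (heat steam 100.0→103.9 °C): 149.8 × 2.02 × 3.9 = 1180 J
Total: 8060 + 50333 + 62017 + 337350 + 1180 = 458940 J = 459 kJ

q = 459 kJ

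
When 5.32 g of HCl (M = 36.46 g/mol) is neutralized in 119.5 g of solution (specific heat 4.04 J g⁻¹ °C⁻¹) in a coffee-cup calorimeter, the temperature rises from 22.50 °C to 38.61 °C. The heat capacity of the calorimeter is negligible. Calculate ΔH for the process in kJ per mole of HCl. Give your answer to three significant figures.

ΔH = -53.3 kJ/mol

|ΔT| = |38.61 − 22.50| = 16.11 °C
|q_surr| = (119.5 × 4.04) × 16.11 = 482.78 × 16.11 = 7778 J
n(HCl) = 5.32 / 36.46 = 0.1459 mol
Temperature rose, so q_rxn = −|q_surr| = -7.778 kJ
ΔH = q_rxn / n = -53.31 kJ/mol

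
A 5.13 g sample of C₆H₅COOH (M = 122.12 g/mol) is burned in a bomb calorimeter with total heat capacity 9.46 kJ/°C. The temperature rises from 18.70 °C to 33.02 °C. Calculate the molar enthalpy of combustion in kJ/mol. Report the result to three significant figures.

ΔT = 33.02 − 18.70 = 14.32 °C
q_cal = C_cal × ΔT = 9.46 × 14.32 = 135.4672 kJ
n = 5.13 / 122.12 = 0.04201 mol
q_rxn = −q_cal = -135.4672 kJ
ΔH = -135.4672 / 0.04201 = -3224.6 kJ/mol

ΔH = -3220 kJ/mol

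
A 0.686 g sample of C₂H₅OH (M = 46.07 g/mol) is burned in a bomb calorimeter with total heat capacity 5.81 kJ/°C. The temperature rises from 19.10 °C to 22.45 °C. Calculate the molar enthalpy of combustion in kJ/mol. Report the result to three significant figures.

ΔT = 22.45 − 19.10 = 3.35 °C
q_cal = C_cal × ΔT = 5.81 × 3.35 = 19.4635 kJ
n = 0.686 / 46.07 = 0.01489 mol
q_rxn = −q_cal = -19.4635 kJ
ΔH = -19.4635 / 0.01489 = -1307 kJ/mol

ΔH = -1310 kJ/mol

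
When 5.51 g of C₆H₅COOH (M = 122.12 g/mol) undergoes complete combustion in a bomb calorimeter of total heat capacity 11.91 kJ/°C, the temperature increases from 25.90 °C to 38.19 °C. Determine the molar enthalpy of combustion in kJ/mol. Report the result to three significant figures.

ΔT = 38.19 − 25.90 = 12.29 °C
q_cal = C_cal × ΔT = 11.91 × 12.29 = 146.3739 kJ
n = 5.51 / 122.12 = 0.04512 mol
q_rxn = −q_cal = -146.3739 kJ
ΔH = -146.3739 / 0.04512 = -3244 kJ/mol

ΔH = -3240 kJ/mol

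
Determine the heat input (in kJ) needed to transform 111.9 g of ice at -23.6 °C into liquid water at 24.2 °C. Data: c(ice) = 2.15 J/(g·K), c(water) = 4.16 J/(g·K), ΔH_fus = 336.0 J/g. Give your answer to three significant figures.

q1 (heat ice -23.6→0.0 °C): 111.9 × 2.15 × 23.6 = 5678 J
q2 (melt at 0 °C): 111.9 × 336.0 = 37598 J
q3 (heat water 0.0→24.2 °C): 111.9 × 4.16 × 24.2 = 11265 J
Total: 5678 + 37598 + 11265 = 54541 J = 54.5 kJ

q = 54.5 kJ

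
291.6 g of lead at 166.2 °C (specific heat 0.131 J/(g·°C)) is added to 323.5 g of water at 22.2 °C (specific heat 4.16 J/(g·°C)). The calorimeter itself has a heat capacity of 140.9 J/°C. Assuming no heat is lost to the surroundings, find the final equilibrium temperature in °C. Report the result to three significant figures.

T_f = 25.8 °C

Heat lost by lead = heat gained by water + calorimeter.
(291.6)(0.131)(166.2 − T) = [(323.5)(4.16) + 140.9](T − 22.2)
38.1996 (166.2 − T) = 1486.66 (T − 22.2)
6348.8 − 38.1996 T = 1486.66 T − 33004
39352.8 = 1524.8596 T
T = 25.81 °C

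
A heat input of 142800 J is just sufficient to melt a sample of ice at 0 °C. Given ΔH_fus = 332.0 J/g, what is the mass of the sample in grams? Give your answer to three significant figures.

m = 430 g

m = q / ΔH_fus = 142800 J / 332.0 J/g = 430 g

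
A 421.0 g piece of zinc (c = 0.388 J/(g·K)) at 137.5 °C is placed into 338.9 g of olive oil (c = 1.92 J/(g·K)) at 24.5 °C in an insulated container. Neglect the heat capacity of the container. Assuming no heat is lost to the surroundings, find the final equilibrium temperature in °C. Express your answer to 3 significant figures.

Heat lost by zinc = heat gained by olive oil.
(421.0)(0.388)(137.5 − T) = (338.9)(1.92)(T − 24.5)
163.348 (137.5 − T) = 650.688 (T − 24.5)
22460 − 163.348 T = 650.688 T − 15942
38402 = 814.036 T
T = 47.17 °C

T_f = 47.2 °C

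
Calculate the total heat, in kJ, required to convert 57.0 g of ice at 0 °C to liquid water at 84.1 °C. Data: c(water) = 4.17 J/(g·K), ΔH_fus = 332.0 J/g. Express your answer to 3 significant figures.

q = 38.9 kJ

q1 (melt at 0 °C): 57.0 × 332.0 = 18924 J
q2 (heat water 0.0→84.1 °C): 57.0 × 4.17 × 84.1 = 19990 J
Total: 18924 + 19990 = 38914 J = 38.9 kJ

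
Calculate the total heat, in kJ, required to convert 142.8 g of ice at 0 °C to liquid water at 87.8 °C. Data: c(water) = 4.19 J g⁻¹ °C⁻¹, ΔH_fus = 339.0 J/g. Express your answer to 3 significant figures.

q = 101 kJ

q1 (melt at 0 °C): 142.8 × 339.0 = 48409 J
q2 (heat water 0.0→87.8 °C): 142.8 × 4.19 × 87.8 = 52534 J
Total: 48409 + 52534 = 100943 J = 101 kJ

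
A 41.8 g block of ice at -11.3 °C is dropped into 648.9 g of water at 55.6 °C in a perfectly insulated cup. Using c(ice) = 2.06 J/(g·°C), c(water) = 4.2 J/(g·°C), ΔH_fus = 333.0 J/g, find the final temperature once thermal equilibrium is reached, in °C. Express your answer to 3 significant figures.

Heat to bring ice to 0 °C and melt it: q₁ = 41.8×2.06×11.3 + 41.8×333.0 = 14892 J
Heat the water can supply cooling to 0 °C: 648.9×4.2×55.6 = 151531 J > q₁, so all ice melts.
Energy balance: 648.9×4.2×(55.6 − T) = 14892 + 41.8×4.2×(T − 0)
2725.38(55.6 − T) = 14892 + 175.56 T
151531 − 14892 = 2900.94 T
T = 136639 / 2900.94 = 47.10 °C

T_f = 47.1 °C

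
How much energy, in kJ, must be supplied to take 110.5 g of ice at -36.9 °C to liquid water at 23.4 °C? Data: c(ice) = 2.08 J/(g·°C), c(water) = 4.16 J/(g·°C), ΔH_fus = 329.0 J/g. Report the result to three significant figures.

q1 (heat ice -36.9→0.0 °C): 110.5 × 2.08 × 36.9 = 8481 J
q2 (melt at 0 °C): 110.5 × 329.0 = 36355 J
q3 (heat water 0.0→23.4 °C): 110.5 × 4.16 × 23.4 = 10757 J
Total: 8481 + 36355 + 10757 = 55593 J = 55.6 kJ

q = 55.6 kJ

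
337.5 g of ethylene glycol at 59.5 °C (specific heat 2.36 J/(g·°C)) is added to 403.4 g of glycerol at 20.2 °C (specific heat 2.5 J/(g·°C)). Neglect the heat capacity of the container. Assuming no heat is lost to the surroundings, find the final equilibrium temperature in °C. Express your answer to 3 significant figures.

Heat lost by ethylene glycol = heat gained by glycerol.
(337.5)(2.36)(59.5 − T) = (403.4)(2.5)(T − 20.2)
796.5 (59.5 − T) = 1008.5 (T − 20.2)
47392 − 796.5 T = 1008.5 T − 20372
67764 = 1805.0 T
T = 37.54 °C

T_f = 37.5 °C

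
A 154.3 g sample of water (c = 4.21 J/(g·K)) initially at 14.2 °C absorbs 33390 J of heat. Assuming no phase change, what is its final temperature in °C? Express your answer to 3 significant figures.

ΔT = q / (m c) = 33390 / (154.3 × 4.21) = 51.40 °C
T_f = 14.2 + 51.40 = 65.60 °C

T_f = 65.6 °C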